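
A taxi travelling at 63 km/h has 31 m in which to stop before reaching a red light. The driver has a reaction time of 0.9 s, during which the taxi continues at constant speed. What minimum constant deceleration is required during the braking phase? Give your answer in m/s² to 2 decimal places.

63 km/h ÷ 3.6 = 17.5000 m/s.
Distance covered during reaction = 17.5000 × 0.9 = 15.750 m.
Distance available for braking: 31 − 15.750 = 15.250 m.
v² = 2a·d ⇒ a = v²/(2d) = 17.5000² / (2 × 15.250) = 306.250 / 30.500 = 10.0410 m/s².

Required deceleration ≈ 10.04 m/s²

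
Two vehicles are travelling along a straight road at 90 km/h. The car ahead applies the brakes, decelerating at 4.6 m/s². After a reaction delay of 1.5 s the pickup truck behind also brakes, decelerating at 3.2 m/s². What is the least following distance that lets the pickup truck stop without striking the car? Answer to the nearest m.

90 km/h ÷ 3.6 = 25.0000 m/s.
Leader travels v²/(2a_L) = 625.000 / 9.200 = 67.935 m before stopping.
Follower covers v·t_r = 25.0000 × 1.5 = 37.500 m while reacting, then v²/(2a_F) = 625.000 / 6.400 = 97.656 m while braking, for a total of 37.500 + 97.656 = 135.156 m.
Since a_F ≤ a_L and the follower starts braking later, the follower is never slower than the leader, so the closest approach is when both have stopped.
Minimum gap = 135.156 − 67.935 = 67.221 m.

Minimum gap ≈ 67 m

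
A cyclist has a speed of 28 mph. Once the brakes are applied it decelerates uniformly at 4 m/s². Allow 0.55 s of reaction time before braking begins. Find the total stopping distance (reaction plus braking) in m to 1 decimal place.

28 mph × 0.44704 = 12.5171 m/s.
Reaction distance = v·t_r = 12.5171 × 0.55 = 6.884 m.
Braking distance = v²/(2a) = 12.5171² / (2 × 4.000) = 156.678 / 8.000 = 19.585 m.
Total = 6.884 + 19.585 = 26.469 m.

Total stopping distance ≈ 26.5 m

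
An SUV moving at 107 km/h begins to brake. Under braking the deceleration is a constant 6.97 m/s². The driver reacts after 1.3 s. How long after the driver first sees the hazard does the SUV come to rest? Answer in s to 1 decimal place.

107 km/h ÷ 3.6 = 29.7222 m/s.
Braking time = v/a = 29.7222 / 6.970 = 4.264 s.
Total = 1.3 + 4.264 = 5.564 s.

Total time ≈ 5.6 s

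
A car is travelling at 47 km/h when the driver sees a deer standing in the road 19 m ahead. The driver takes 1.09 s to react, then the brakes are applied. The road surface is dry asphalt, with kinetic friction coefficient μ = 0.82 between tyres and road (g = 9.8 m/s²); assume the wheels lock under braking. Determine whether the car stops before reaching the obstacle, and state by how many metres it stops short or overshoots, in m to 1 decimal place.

No — it overshoots by 5.8 m

47 km/h ÷ 3.6 = 13.0556 m/s.
a = μg = 0.82 × 9.8 = 8.036 m/s².
Reaction distance = 13.0556 × 1.09 = 14.231 m.
Braking distance = v²/(2a) = 170.449 / 16.072 = 10.605 m.
Total stopping distance = 14.231 + 10.605 = 24.836 m, vs 19 m available — it cannot stop in time and overshoots by 24.836 − 19 = 5.836 m.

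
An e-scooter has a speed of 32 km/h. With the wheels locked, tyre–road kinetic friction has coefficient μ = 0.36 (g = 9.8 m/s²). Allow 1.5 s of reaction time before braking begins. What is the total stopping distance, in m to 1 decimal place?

Total stopping distance ≈ 24.5 m

32 km/h ÷ 3.6 = 8.8889 m/s.
a = μg = 0.36 × 9.8 = 3.528 m/s².
Reaction distance = v·t_r = 8.8889 × 1.5 = 13.333 m.
Braking distance = v²/(2a) = 8.8889² / (2 × 3.528) = 79.013 / 7.056 = 11.198 m.
Total = 13.333 + 11.198 = 24.531 m.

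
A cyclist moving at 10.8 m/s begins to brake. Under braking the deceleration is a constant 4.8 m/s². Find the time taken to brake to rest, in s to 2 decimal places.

Braking time ≈ 2.25 s

Braking time = v/a = 10.8000 / 4.800 = 2.250 s.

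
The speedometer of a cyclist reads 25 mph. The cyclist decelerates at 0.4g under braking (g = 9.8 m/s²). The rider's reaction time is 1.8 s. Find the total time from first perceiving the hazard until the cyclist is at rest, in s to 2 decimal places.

Total time ≈ 4.65 s

25 mph × 0.44704 = 11.1760 m/s.
a = 0.4 × 9.8 = 3.920 m/s².
Braking time = v/a = 11.1760 / 3.920 = 2.851 s.
Total = 1.8 + 2.851 = 4.651 s.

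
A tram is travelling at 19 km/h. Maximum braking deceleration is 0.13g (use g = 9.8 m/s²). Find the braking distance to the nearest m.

Braking distance ≈ 11 m

19 km/h ÷ 3.6 = 5.2778 m/s.
a = 0.13 × 9.8 = 1.274 m/s².
Braking distance = v²/(2a) = 5.2778² / (2 × 1.274) = 27.855 / 2.548 = 10.932 m.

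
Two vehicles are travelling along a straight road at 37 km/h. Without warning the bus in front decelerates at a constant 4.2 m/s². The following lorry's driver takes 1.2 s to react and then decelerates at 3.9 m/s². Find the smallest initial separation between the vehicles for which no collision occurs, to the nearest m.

Minimum gap ≈ 13 m

37 km/h ÷ 3.6 = 10.2778 m/s.
Leader travels v²/(2a_L) = 105.633 / 8.400 = 12.575 m before stopping.
Follower covers v·t_r = 10.2778 × 1.2 = 12.333 m while reacting, then v²/(2a_F) = 105.633 / 7.800 = 13.543 m while braking, for a total of 12.333 + 13.543 = 25.876 m.
Since a_F ≤ a_L and the follower starts braking later, the follower is never slower than the leader, so the closest approach is when both have stopped.
Minimum gap = 25.876 − 12.575 = 13.301 m.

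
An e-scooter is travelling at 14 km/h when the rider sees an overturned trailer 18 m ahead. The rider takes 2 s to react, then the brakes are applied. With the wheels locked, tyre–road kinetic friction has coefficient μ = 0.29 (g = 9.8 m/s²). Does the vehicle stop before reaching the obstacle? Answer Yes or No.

Yes

14 km/h ÷ 3.6 = 3.8889 m/s.
a = μg = 0.29 × 9.8 = 2.842 m/s².
Reaction distance = 3.8889 × 2 = 7.778 m.
Braking distance = v²/(2a) = 15.124 / 5.684 = 2.661 m.
Total stopping distance = 7.778 + 2.661 = 10.439 m, vs 18 m available — it stops with 18 − 10.439 = 7.561 m to spare.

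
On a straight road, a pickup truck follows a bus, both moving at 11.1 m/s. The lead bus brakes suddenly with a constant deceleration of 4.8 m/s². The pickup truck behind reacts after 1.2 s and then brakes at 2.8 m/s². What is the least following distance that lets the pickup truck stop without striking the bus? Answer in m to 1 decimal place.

Minimum gap ≈ 22.5 m

Leader travels v²/(2a_L) = 123.210 / 9.600 = 12.834 m before stopping.
Follower covers v·t_r = 11.1000 × 1.2 = 13.320 m while reacting, then v²/(2a_F) = 123.210 / 5.600 = 22.002 m while braking, for a total of 13.320 + 22.002 = 35.322 m.
Since a_F ≤ a_L and the follower starts braking later, the follower is never slower than the leader, so the closest approach is when both have stopped.
Minimum gap = 35.322 − 12.834 = 22.488 m.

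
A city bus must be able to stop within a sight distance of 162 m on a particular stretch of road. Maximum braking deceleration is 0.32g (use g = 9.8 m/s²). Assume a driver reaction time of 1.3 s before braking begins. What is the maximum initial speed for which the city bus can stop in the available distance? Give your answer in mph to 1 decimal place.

a = 0.32 × 9.8 = 3.136 m/s².
Stopping distance: v·t_r + v²/(2a) = 162 with t_r = 1.3 s and a = 3.136 m/s².
So v² + 8.154 v − 1016.06 = 0.
Positive root: v = −a·t_r + √((a·t_r)² + 2a·d) = −4.077 + √(16.622 + 1016.06) = 28.0584 m/s.
28.0584 m/s ÷ 0.44704 = 62.765 mph.

Maximum speed ≈ 62.8 mph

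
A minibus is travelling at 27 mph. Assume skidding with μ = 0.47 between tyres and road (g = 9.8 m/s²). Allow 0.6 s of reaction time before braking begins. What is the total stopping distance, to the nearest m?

27 mph × 0.44704 = 12.0701 m/s.
a = μg = 0.47 × 9.8 = 4.606 m/s².
Reaction distance = v·t_r = 12.0701 × 0.6 = 7.242 m.
Braking distance = v²/(2a) = 12.0701² / (2 × 4.606) = 145.687 / 9.212 = 15.815 m.
Total = 7.242 + 15.815 = 23.057 m.

Total stopping distance ≈ 23 m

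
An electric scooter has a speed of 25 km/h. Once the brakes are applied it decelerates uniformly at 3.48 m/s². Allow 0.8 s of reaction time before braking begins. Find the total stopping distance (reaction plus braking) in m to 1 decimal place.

Total stopping distance ≈ 12.5 m

25 km/h ÷ 3.6 = 6.9444 m/s.
Reaction distance = v·t_r = 6.9444 × 0.8 = 5.556 m.
Braking distance = v²/(2a) = 6.9444² / (2 × 3.480) = 48.225 / 6.960 = 6.929 m.
Total = 5.556 + 6.929 = 12.485 m.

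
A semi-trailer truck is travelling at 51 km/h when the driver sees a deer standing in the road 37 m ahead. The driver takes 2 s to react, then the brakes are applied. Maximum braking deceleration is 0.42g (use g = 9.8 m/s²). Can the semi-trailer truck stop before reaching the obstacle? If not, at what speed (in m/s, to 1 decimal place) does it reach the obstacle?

51 km/h ÷ 3.6 = 14.1667 m/s.
a = 0.42 × 9.8 = 4.116 m/s².
Reaction distance = 14.1667 × 2 = 28.333 m.
Braking distance needed to stop: v²/(2a) = 200.695 / 8.232 = 24.380 m, so total needed = 28.333 + 24.380 = 52.713 m > 37 m — it cannot stop.
Distance remaining when braking begins: 37 − 28.333 = 8.667 m.
v² = v₀² − 2a·d = 200.695 − 2 × 4.116 × 8.667 = 129.348 m²/s².
v = √129.348 = 11.373 m/s.

No — it strikes the obstacle at 11.4 m/s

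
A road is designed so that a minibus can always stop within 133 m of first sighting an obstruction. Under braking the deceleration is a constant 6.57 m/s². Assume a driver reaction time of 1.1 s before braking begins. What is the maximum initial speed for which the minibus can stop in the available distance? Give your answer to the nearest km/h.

Stopping distance: v·t_r + v²/(2a) = 133 with t_r = 1.1 s and a = 6.570 m/s².
So v² + 14.454 v − 1747.62 = 0.
Positive root: v = −a·t_r + √((a·t_r)² + 2a·d) = −7.227 + √(52.230 + 1747.62) = 35.1976 m/s.
35.1976 m/s × 3.6 = 126.711 km/h.

Maximum speed ≈ 127 km/h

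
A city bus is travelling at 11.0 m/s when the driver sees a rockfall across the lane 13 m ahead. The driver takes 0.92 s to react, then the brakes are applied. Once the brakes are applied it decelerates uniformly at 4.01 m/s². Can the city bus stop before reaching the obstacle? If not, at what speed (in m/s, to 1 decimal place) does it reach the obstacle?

Reaction distance = 11.0000 × 0.92 = 10.120 m.
Braking distance needed to stop: v²/(2a) = 121.000 / 8.020 = 15.087 m, so total needed = 10.120 + 15.087 = 25.207 m > 13 m — it cannot stop.
Distance remaining when braking begins: 13 − 10.120 = 2.880 m.
v² = v₀² − 2a·d = 121.000 − 2 × 4.010 × 2.880 = 97.902 m²/s².
v = √97.902 = 9.895 m/s.

No — it strikes the obstacle at 9.9 m/s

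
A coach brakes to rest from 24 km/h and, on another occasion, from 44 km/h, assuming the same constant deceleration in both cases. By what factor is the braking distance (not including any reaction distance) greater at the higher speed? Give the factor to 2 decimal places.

Braking distance d = v²/(2a), so with a fixed, d ∝ v².
Factor = (44/24)² = 1.8333² = 3.3610.

Factor ≈ 3.36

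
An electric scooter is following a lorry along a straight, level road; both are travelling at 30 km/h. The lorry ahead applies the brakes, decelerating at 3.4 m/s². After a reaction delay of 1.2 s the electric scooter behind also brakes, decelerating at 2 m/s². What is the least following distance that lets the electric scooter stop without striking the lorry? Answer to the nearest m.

Minimum gap ≈ 17 m

30 km/h ÷ 3.6 = 8.3333 m/s.
Leader travels v²/(2a_L) = 69.444 / 6.800 = 10.212 m before stopping.
Follower covers v·t_r = 8.3333 × 1.2 = 10.000 m while reacting, then v²/(2a_F) = 69.444 / 4.000 = 17.361 m while braking, for a total of 10.000 + 17.361 = 27.361 m.
Since a_F ≤ a_L and the follower starts braking later, the follower is never slower than the leader, so the closest approach is when both have stopped.
Minimum gap = 27.361 − 10.212 = 17.149 m.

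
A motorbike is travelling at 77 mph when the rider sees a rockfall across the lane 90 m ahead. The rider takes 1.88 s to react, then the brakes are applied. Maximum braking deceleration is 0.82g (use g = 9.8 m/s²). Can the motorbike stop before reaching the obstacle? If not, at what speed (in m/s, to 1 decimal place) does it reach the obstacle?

77 mph × 0.44704 = 34.4221 m/s.
a = 0.82 × 9.8 = 8.036 m/s².
Reaction distance = 34.4221 × 1.88 = 64.714 m.
Braking distance needed to stop: v²/(2a) = 1184.881 / 16.072 = 73.723 m, so total needed = 64.714 + 73.723 = 138.437 m > 90 m — it cannot stop.
Distance remaining when braking begins: 90 − 64.714 = 25.286 m.
v² = v₀² − 2a·d = 1184.881 − 2 × 8.036 × 25.286 = 778.484 m²/s².
v = √778.484 = 27.901 m/s.

No — it strikes the obstacle at 27.9 m/s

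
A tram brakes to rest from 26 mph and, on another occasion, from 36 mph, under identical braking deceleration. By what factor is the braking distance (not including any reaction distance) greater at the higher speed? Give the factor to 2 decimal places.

Factor ≈ 1.92

Braking distance d = v²/(2a), so with a fixed, d ∝ v².
Factor = (36/26)² = 1.3846² = 1.9171.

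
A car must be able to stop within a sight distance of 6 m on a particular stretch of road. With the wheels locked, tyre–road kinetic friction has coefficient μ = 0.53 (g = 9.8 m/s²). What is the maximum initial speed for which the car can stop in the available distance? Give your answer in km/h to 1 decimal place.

a = μg = 0.53 × 9.8 = 5.194 m/s².
v²/(2a) = d ⇒ v = √(2 × 5.194 × 6) = √62.33 = 7.8949 m/s.
7.8949 m/s × 3.6 = 28.422 km/h.

Maximum speed ≈ 28.4 km/h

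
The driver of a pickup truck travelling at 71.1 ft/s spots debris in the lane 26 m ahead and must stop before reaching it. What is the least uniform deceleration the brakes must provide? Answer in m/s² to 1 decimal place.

Required deceleration ≈ 9.0 m/s²

71.1 ft/s × 0.3048 = 21.6713 m/s.
v² = 2a·d ⇒ a = v²/(2d) = 21.6713² / (2 × 26.000) = 469.645 / 52.000 = 9.0316 m/s².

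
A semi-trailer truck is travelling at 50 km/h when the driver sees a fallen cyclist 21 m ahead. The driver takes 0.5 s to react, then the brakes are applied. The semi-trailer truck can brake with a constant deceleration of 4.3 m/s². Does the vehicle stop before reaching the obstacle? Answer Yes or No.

50 km/h ÷ 3.6 = 13.8889 m/s.
Reaction distance = 13.8889 × 0.5 = 6.944 m.
Braking distance = v²/(2a) = 192.902 / 8.600 = 22.430 m.
Total stopping distance = 6.944 + 22.430 = 29.374 m, vs 21 m available — it cannot stop in time and overshoots by 29.374 − 21 = 8.374 m.

No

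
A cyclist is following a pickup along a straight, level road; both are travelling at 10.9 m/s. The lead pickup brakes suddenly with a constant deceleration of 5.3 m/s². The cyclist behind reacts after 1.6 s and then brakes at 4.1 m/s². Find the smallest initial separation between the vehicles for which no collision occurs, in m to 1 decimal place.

Leader travels v²/(2a_L) = 118.810 / 10.600 = 11.208 m before stopping.
Follower covers v·t_r = 10.9000 × 1.6 = 17.440 m while reacting, then v²/(2a_F) = 118.810 / 8.200 = 14.489 m while braking, for a total of 17.440 + 14.489 = 31.929 m.
Since a_F ≤ a_L and the follower starts braking later, the follower is never slower than the leader, so the closest approach is when both have stopped.
Minimum gap = 31.929 − 11.208 = 20.721 m.

Minimum gap ≈ 20.7 m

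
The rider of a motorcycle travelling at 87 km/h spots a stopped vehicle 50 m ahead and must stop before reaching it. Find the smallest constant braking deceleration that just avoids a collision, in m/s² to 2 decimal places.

87 km/h ÷ 3.6 = 24.1667 m/s.
v² = 2a·d ⇒ a = v²/(2d) = 24.1667² / (2 × 50.000) = 584.029 / 100.000 = 5.8403 m/s².

Required deceleration ≈ 5.84 m/s²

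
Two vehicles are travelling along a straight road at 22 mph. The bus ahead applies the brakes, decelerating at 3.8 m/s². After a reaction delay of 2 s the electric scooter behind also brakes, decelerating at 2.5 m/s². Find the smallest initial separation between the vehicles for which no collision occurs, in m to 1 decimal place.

Minimum gap ≈ 26.3 m

22 mph × 0.44704 = 9.8349 m/s.
Leader travels v²/(2a_L) = 96.725 / 7.600 = 12.727 m before stopping.
Follower covers v·t_r = 9.8349 × 2 = 19.670 m while reacting, then v²/(2a_F) = 96.725 / 5.000 = 19.345 m while braking, for a total of 19.670 + 19.345 = 39.015 m.
Since a_F ≤ a_L and the follower starts braking later, the follower is never slower than the leader, so the closest approach is when both have stopped.
Minimum gap = 39.015 − 12.727 = 26.288 m.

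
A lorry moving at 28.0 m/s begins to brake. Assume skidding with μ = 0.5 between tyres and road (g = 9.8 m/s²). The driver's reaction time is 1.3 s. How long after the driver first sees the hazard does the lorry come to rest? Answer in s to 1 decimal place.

a = μg = 0.5 × 9.8 = 4.900 m/s².
Braking time = v/a = 28.0000 / 4.900 = 5.714 s.
Total = 1.3 + 5.714 = 7.014 s.

Total time ≈ 7.0 s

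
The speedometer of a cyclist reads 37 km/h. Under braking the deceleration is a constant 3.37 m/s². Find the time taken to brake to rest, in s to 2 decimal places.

Braking time ≈ 3.05 s

37 km/h ÷ 3.6 = 10.2778 m/s.
Braking time = v/a = 10.2778 / 3.370 = 3.050 s.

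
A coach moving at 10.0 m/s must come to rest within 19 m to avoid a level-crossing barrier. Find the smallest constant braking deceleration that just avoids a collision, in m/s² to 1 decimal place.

v² = 2a·d ⇒ a = v²/(2d) = 10.0000² / (2 × 19.000) = 100.000 / 38.000 = 2.6316 m/s².

Required deceleration ≈ 2.6 m/s²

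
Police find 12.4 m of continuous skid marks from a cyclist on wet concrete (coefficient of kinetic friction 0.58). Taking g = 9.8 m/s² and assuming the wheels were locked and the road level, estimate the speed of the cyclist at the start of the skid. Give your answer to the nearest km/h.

Deceleration a = μg = 0.58 × 9.8 = 5.684 m/s².
v = √(2a·d) = √(2 × 5.684 × 12.4) = √140.963 = 11.8728 m/s.
= 11.8728 × 3.6 = 42.742 km/h.

Initial speed ≈ 43 km/h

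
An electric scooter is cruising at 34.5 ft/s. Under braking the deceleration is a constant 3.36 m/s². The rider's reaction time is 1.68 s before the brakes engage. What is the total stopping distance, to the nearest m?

Total stopping distance ≈ 34 m

34.5 ft/s × 0.3048 = 10.5156 m/s.
Reaction distance = v·t_r = 10.5156 × 1.68 = 17.666 m.
Braking distance = v²/(2a) = 10.5156² / (2 × 3.360) = 110.578 / 6.720 = 16.455 m.
Total = 17.666 + 16.455 = 34.121 m.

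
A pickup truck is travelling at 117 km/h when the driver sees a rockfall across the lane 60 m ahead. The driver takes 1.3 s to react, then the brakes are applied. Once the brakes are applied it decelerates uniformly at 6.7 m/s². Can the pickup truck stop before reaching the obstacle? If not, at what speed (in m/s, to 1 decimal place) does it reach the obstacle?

117 km/h ÷ 3.6 = 32.5000 m/s.
Reaction distance = 32.5000 × 1.3 = 42.250 m.
Braking distance needed to stop: v²/(2a) = 1056.250 / 13.400 = 78.825 m, so total needed = 42.250 + 78.825 = 121.075 m > 60 m — it cannot stop.
Distance remaining when braking begins: 60 − 42.250 = 17.750 m.
v² = v₀² − 2a·d = 1056.250 − 2 × 6.700 × 17.750 = 818.400 m²/s².
v = √818.400 = 28.608 m/s.

No — it strikes the obstacle at 28.6 m/s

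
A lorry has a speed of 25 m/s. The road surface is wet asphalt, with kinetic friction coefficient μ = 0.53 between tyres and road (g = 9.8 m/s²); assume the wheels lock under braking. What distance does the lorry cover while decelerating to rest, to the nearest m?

a = μg = 0.53 × 9.8 = 5.194 m/s².
Braking distance = v²/(2a) = 25.0000² / (2 × 5.194) = 625.000 / 10.388 = 60.166 m.

Braking distance ≈ 60 m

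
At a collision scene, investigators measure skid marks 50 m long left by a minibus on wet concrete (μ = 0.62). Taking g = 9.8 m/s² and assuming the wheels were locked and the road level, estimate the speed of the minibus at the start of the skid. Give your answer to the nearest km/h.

Initial speed ≈ 89 km/h

Deceleration a = μg = 0.62 × 9.8 = 6.076 m/s².
v = √(2a·d) = √(2 × 6.076 × 50) = √607.600 = 24.6495 m/s.
= 24.6495 × 3.6 = 88.738 km/h.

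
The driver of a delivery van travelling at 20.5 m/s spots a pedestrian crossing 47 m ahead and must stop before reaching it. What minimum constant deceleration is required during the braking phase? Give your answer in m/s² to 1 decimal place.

v² = 2a·d ⇒ a = v²/(2d) = 20.5000² / (2 × 47.000) = 420.250 / 94.000 = 4.4707 m/s².

Required deceleration ≈ 4.5 m/s²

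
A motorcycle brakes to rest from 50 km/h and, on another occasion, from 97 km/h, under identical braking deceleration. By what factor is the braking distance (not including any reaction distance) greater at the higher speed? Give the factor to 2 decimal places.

Factor ≈ 3.76

Braking distance d = v²/(2a), so with a fixed, d ∝ v².
Factor = (97/50)² = 1.9400² = 3.7636.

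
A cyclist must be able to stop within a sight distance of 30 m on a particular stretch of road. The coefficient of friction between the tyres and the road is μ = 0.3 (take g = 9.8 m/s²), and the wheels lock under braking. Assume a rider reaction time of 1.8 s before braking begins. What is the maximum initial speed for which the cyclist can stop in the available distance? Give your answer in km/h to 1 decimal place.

Maximum speed ≈ 32.4 km/h

a = μg = 0.3 × 9.8 = 2.940 m/s².
Stopping distance: v·t_r + v²/(2a) = 30 with t_r = 1.8 s and a = 2.940 m/s².
So v² + 10.584 v − 176.40 = 0.
Positive root: v = −a·t_r + √((a·t_r)² + 2a·d) = −5.292 + √(28.005 + 176.40) = 9.0050 m/s.
9.0050 m/s × 3.6 = 32.418 km/h.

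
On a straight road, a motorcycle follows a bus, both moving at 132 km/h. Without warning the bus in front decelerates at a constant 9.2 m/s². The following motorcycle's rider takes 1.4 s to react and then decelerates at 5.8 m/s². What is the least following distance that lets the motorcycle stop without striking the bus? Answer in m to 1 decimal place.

132 km/h ÷ 3.6 = 36.6667 m/s.
Leader travels v²/(2a_L) = 1344.447 / 18.400 = 73.068 m before stopping.
Follower covers v·t_r = 36.6667 × 1.4 = 51.333 m while reacting, then v²/(2a_F) = 1344.447 / 11.600 = 115.901 m while braking, for a total of 51.333 + 115.901 = 167.234 m.
Since a_F ≤ a_L and the follower starts braking later, the follower is never slower than the leader, so the closest approach is when both have stopped.
Minimum gap = 167.234 − 73.068 = 94.166 m.

Minimum gap ≈ 94.2 m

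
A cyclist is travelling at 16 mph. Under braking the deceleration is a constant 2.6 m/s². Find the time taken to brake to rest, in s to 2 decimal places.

Braking time ≈ 2.75 s

16 mph × 0.44704 = 7.1526 m/s.
Braking time = v/a = 7.1526 / 2.600 = 2.751 s.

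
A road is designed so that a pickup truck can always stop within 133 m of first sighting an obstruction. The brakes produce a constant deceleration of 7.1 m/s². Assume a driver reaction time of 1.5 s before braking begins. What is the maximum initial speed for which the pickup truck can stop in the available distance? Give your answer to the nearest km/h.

Stopping distance: v·t_r + v²/(2a) = 133 with t_r = 1.5 s and a = 7.100 m/s².
So v² + 21.300 v − 1888.60 = 0.
Positive root: v = −a·t_r + √((a·t_r)² + 2a·d) = −10.650 + √(113.423 + 1888.60) = 34.0940 m/s.
34.0940 m/s × 3.6 = 122.738 km/h.

Maximum speed ≈ 123 km/h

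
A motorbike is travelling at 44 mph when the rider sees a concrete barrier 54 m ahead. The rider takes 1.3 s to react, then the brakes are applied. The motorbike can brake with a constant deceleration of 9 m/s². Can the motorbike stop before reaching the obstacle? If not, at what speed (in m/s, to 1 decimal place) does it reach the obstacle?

44 mph × 0.44704 = 19.6698 m/s.
Reaction distance = 19.6698 × 1.3 = 25.571 m.
Braking distance = v²/(2a) = 386.901 / 18.000 = 21.495 m.
Total stopping distance = 25.571 + 21.495 = 47.066 m, vs 54 m available — it stops with 54 − 47.066 = 6.934 m to spare.

Yes — it stops about 6.9 m short of the obstacle, so it never reaches it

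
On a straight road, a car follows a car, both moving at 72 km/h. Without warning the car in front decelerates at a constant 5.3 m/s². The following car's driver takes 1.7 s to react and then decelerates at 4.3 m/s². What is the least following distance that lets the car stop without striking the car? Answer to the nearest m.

Minimum gap ≈ 43 m

72 km/h ÷ 3.6 = 20.0000 m/s.
Leader travels v²/(2a_L) = 400.000 / 10.600 = 37.736 m before stopping.
Follower covers v·t_r = 20.0000 × 1.7 = 34.000 m while reacting, then v²/(2a_F) = 400.000 / 8.600 = 46.512 m while braking, for a total of 34.000 + 46.512 = 80.512 m.
Since a_F ≤ a_L and the follower starts braking later, the follower is never slower than the leader, so the closest approach is when both have stopped.
Minimum gap = 80.512 − 37.736 = 42.776 m.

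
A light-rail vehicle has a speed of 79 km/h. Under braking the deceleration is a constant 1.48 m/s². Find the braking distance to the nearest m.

Braking distance ≈ 163 m

79 km/h ÷ 3.6 = 21.9444 m/s.
Braking distance = v²/(2a) = 21.9444² / (2 × 1.480) = 481.557 / 2.960 = 162.688 m.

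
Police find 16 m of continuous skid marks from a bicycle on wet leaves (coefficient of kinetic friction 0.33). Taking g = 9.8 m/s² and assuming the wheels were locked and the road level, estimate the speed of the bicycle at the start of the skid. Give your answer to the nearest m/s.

Initial speed ≈ 10 m/s

Deceleration a = μg = 0.33 × 9.8 = 3.234 m/s².
v = √(2a·d) = √(2 × 3.234 × 16) = √103.488 = 10.1729 m/s.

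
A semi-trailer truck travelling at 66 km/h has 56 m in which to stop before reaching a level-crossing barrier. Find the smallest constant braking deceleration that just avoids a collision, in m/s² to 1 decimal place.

66 km/h ÷ 3.6 = 18.3333 m/s.
v² = 2a·d ⇒ a = v²/(2d) = 18.3333² / (2 × 56.000) = 336.110 / 112.000 = 3.0010 m/s².

Required deceleration ≈ 3.0 m/s²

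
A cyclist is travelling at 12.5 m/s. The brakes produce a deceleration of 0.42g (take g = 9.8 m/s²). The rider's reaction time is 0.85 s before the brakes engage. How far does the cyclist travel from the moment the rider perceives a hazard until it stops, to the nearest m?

a = 0.42 × 9.8 = 4.116 m/s².
Reaction distance = v·t_r = 12.5000 × 0.85 = 10.625 m.
Braking distance = v²/(2a) = 12.5000² / (2 × 4.116) = 156.250 / 8.232 = 18.981 m.
Total = 10.625 + 18.981 = 29.606 m.

Total stopping distance ≈ 30 m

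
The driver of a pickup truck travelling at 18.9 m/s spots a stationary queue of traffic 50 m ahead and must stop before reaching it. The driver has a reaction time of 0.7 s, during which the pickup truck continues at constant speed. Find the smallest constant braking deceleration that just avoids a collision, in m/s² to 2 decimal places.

Distance covered during reaction = 18.9000 × 0.7 = 13.230 m.
Distance available for braking: 50 − 13.230 = 36.770 m.
v² = 2a·d ⇒ a = v²/(2d) = 18.9000² / (2 × 36.770) = 357.210 / 73.540 = 4.8574 m/s².

Required deceleration ≈ 4.86 m/s²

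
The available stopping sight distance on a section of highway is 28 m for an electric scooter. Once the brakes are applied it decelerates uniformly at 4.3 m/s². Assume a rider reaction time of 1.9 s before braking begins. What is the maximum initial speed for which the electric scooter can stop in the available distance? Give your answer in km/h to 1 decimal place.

Stopping distance: v·t_r + v²/(2a) = 28 with t_r = 1.9 s and a = 4.300 m/s².
So v² + 16.340 v − 240.80 = 0.
Positive root: v = −a·t_r + √((a·t_r)² + 2a·d) = −8.170 + √(66.749 + 240.80) = 9.3671 m/s.
9.3671 m/s × 3.6 = 33.722 km/h.

Maximum speed ≈ 33.7 km/h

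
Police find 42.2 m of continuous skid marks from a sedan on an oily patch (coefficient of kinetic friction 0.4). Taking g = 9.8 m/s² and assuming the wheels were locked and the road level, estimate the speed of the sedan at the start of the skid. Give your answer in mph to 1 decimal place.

Deceleration a = μg = 0.4 × 9.8 = 3.920 m/s².
v = √(2a·d) = √(2 × 3.920 × 42.2) = √330.848 = 18.1892 m/s.
= 18.1892 ÷ 0.44704 = 40.688 mph.

Initial speed ≈ 40.7 mph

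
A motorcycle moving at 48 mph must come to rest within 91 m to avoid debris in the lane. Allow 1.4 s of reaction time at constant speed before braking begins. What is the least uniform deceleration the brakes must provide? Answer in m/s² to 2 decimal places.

Required deceleration ≈ 3.78 m/s²

48 mph × 0.44704 = 21.4579 m/s.
Distance covered during reaction = 21.4579 × 1.4 = 30.041 m.
Distance available for braking: 91 − 30.041 = 60.959 m.
v² = 2a·d ⇒ a = v²/(2d) = 21.4579² / (2 × 60.959) = 460.441 / 121.918 = 3.7766 m/s².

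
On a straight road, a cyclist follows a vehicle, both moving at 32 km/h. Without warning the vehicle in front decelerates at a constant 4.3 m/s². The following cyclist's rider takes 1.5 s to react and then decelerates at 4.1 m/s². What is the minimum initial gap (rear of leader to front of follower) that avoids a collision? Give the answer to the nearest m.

32 km/h ÷ 3.6 = 8.8889 m/s.
Leader travels v²/(2a_L) = 79.013 / 8.600 = 9.188 m before stopping.
Follower covers v·t_r = 8.8889 × 1.5 = 13.333 m while reacting, then v²/(2a_F) = 79.013 / 8.200 = 9.636 m while braking, for a total of 13.333 + 9.636 = 22.969 m.
Since a_F ≤ a_L and the follower starts braking later, the follower is never slower than the leader, so the closest approach is when both have stopped.
Minimum gap = 22.969 − 9.188 = 13.781 m.

Minimum gap ≈ 14 m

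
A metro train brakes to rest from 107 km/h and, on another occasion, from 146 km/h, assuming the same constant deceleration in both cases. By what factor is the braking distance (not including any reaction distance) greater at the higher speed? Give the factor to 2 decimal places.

Factor ≈ 1.86

Braking distance d = v²/(2a), so with a fixed, d ∝ v².
Factor = (146/107)² = 1.3645² = 1.8619.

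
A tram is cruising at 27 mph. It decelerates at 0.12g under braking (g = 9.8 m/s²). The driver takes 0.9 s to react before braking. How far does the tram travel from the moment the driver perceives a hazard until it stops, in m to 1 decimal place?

Total stopping distance ≈ 72.8 m

27 mph × 0.44704 = 12.0701 m/s.
a = 0.12 × 9.8 = 1.176 m/s².
Reaction distance = v·t_r = 12.0701 × 0.9 = 10.863 m.
Braking distance = v²/(2a) = 12.0701² / (2 × 1.176) = 145.687 / 2.352 = 61.942 m.
Total = 10.863 + 61.942 = 72.805 m.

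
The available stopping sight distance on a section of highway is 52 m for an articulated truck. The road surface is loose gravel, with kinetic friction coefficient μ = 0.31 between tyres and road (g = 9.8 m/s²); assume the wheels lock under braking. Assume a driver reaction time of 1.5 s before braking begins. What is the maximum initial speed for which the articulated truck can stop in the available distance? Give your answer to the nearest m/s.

a = μg = 0.31 × 9.8 = 3.038 m/s².
Stopping distance: v·t_r + v²/(2a) = 52 with t_r = 1.5 s and a = 3.038 m/s².
So v² + 9.114 v − 315.95 = 0.
Positive root: v = −a·t_r + √((a·t_r)² + 2a·d) = −4.557 + √(20.766 + 315.95) = 13.7928 m/s.

Maximum speed ≈ 14 m/s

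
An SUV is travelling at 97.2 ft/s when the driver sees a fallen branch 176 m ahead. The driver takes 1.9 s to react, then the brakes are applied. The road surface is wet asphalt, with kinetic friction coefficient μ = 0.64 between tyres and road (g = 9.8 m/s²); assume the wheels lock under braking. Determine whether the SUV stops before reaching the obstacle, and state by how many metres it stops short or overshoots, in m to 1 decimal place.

97.2 ft/s × 0.3048 = 29.6266 m/s.
a = μg = 0.64 × 9.8 = 6.272 m/s².
Reaction distance = 29.6266 × 1.9 = 56.291 m.
Braking distance = v²/(2a) = 877.735 / 12.544 = 69.972 m.
Total stopping distance = 56.291 + 69.972 = 126.263 m, vs 176 m available — it stops with 176 − 126.263 = 49.737 m to spare.

Yes — it stops 49.7 m short of the obstacle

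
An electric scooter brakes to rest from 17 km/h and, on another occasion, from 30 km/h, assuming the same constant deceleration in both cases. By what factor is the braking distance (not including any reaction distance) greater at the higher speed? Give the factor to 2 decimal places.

Braking distance d = v²/(2a), so with a fixed, d ∝ v².
Factor = (30/17)² = 1.7647² = 3.1142.

Factor ≈ 3.11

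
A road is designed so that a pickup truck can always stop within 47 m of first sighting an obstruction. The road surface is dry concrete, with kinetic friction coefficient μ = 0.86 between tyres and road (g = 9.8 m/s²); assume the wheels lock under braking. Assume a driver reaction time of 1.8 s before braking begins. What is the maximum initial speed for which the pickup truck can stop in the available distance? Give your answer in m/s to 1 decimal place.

Maximum speed ≈ 16.8 m/s

a = μg = 0.86 × 9.8 = 8.428 m/s².
Stopping distance: v·t_r + v²/(2a) = 47 with t_r = 1.8 s and a = 8.428 m/s².
So v² + 30.341 v − 792.23 = 0.
Positive root: v = −a·t_r + √((a·t_r)² + 2a·d) = −15.170 + √(230.129 + 792.23) = 16.8043 m/s.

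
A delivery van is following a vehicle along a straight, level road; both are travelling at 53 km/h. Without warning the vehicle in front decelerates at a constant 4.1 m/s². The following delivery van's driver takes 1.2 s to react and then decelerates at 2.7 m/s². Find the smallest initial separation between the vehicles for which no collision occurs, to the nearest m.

Minimum gap ≈ 31 m

53 km/h ÷ 3.6 = 14.7222 m/s.
Leader travels v²/(2a_L) = 216.743 / 8.200 = 26.432 m before stopping.
Follower covers v·t_r = 14.7222 × 1.2 = 17.667 m while reacting, then v²/(2a_F) = 216.743 / 5.400 = 40.138 m while braking, for a total of 17.667 + 40.138 = 57.805 m.
Since a_F ≤ a_L and the follower starts braking later, the follower is never slower than the leader, so the closest approach is when both have stopped.
Minimum gap = 57.805 − 26.432 = 31.373 m.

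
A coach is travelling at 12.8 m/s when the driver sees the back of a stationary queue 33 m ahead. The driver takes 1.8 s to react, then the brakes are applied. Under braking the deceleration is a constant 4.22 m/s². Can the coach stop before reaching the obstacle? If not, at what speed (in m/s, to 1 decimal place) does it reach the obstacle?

No — it strikes the obstacle at 8.9 m/s

Reaction distance = 12.8000 × 1.8 = 23.040 m.
Braking distance needed to stop: v²/(2a) = 163.840 / 8.440 = 19.412 m, so total needed = 23.040 + 19.412 = 42.452 m > 33 m — it cannot stop.
Distance remaining when braking begins: 33 − 23.040 = 9.960 m.
v² = v₀² − 2a·d = 163.840 − 2 × 4.220 × 9.960 = 79.778 m²/s².
v = √79.778 = 8.932 m/s.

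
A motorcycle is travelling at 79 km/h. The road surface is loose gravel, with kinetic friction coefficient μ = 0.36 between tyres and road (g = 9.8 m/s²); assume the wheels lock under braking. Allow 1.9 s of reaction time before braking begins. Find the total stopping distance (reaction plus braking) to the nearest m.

79 km/h ÷ 3.6 = 21.9444 m/s.
a = μg = 0.36 × 9.8 = 3.528 m/s².
Reaction distance = v·t_r = 21.9444 × 1.9 = 41.694 m.
Braking distance = v²/(2a) = 21.9444² / (2 × 3.528) = 481.557 / 7.056 = 68.248 m.
Total = 41.694 + 68.248 = 109.942 m.

Total stopping distance ≈ 110 m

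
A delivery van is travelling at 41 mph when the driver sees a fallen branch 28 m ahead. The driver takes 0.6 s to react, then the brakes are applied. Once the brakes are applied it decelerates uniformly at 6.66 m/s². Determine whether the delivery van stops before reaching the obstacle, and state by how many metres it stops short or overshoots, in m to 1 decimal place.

No — it overshoots by 8.2 m

41 mph × 0.44704 = 18.3286 m/s.
Reaction distance = 18.3286 × 0.6 = 10.997 m.
Braking distance = v²/(2a) = 335.938 / 13.320 = 25.221 m.
Total stopping distance = 10.997 + 25.221 = 36.218 m, vs 28 m available — it cannot stop in time and overshoots by 36.218 − 28 = 8.218 m.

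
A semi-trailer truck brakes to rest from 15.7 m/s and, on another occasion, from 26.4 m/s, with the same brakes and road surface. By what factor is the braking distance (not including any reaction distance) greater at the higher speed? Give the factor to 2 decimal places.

Braking distance d = v²/(2a), so with a fixed, d ∝ v².
Factor = (26.4/15.7)² = 1.6815² = 2.8274.

Factor ≈ 2.83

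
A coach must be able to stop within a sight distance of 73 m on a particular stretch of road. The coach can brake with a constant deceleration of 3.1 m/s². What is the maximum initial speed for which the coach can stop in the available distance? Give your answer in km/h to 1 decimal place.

v²/(2a) = d ⇒ v = √(2 × 3.100 × 73) = √452.60 = 21.2744 m/s.
21.2744 m/s × 3.6 = 76.588 km/h.

Maximum speed ≈ 76.6 km/h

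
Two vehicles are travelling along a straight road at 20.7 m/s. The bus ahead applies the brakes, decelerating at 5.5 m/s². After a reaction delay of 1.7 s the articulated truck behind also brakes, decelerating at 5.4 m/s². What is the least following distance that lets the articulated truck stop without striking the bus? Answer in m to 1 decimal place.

Leader travels v²/(2a_L) = 428.490 / 11.000 = 38.954 m before stopping.
Follower covers v·t_r = 20.7000 × 1.7 = 35.190 m while reacting, then v²/(2a_F) = 428.490 / 10.800 = 39.675 m while braking, for a total of 35.190 + 39.675 = 74.865 m.
Since a_F ≤ a_L and the follower starts braking later, the follower is never slower than the leader, so the closest approach is when both have stopped.
Minimum gap = 74.865 − 38.954 = 35.911 m.

Minimum gap ≈ 35.9 m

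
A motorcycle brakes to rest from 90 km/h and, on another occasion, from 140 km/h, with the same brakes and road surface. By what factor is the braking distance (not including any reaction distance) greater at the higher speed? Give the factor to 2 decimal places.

Braking distance d = v²/(2a), so with a fixed, d ∝ v².
Factor = (140/90)² = 1.5556² = 2.4199.

Factor ≈ 2.42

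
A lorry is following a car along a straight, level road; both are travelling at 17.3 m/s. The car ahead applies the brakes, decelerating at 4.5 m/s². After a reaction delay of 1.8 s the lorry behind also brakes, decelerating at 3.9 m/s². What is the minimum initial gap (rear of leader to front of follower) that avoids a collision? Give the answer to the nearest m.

Minimum gap ≈ 36 m

Leader travels v²/(2a_L) = 299.290 / 9.000 = 33.254 m before stopping.
Follower covers v·t_r = 17.3000 × 1.8 = 31.140 m while reacting, then v²/(2a_F) = 299.290 / 7.800 = 38.371 m while braking, for a total of 31.140 + 38.371 = 69.511 m.
Since a_F ≤ a_L and the follower starts braking later, the follower is never slower than the leader, so the closest approach is when both have stopped.
Minimum gap = 69.511 − 33.254 = 36.257 m.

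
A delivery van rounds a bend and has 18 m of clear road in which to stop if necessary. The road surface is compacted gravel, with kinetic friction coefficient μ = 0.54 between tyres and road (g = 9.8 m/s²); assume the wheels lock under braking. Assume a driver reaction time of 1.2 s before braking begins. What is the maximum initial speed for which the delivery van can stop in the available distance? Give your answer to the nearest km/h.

a = μg = 0.54 × 9.8 = 5.292 m/s².
Stopping distance: v·t_r + v²/(2a) = 18 with t_r = 1.2 s and a = 5.292 m/s².
So v² + 12.701 v − 190.51 = 0.
Positive root: v = −a·t_r + √((a·t_r)² + 2a·d) = −6.350 + √(40.322 + 190.51) = 8.8432 m/s.
8.8432 m/s × 3.6 = 31.836 km/h.

Maximum speed ≈ 32 km/h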